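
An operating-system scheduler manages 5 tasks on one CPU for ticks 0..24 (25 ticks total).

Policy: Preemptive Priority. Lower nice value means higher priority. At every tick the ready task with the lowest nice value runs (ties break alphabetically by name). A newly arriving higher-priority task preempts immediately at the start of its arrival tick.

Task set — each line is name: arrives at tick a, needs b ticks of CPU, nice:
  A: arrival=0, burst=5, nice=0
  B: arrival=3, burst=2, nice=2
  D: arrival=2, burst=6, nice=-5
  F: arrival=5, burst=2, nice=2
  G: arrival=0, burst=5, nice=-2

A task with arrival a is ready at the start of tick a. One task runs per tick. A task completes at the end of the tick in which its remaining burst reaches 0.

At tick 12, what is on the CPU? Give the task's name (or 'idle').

running at tick 12 = A

t=0: ready={A,G} → run G
t=1: ready={A,G} → run G
t=2: ready={A,D,G} → run D
t=3: ready={A,B,D,G} → run D
t=4: ready={A,B,D,G} → run D
t=5: ready={A,B,D,F,G} → run D
t=6: ready={A,B,D,F,G} → run D
t=7: ready={A,B,D,F,G} → run D
t=8: ready={A,B,F,G} → run G
t=9: ready={A,B,F,G} → run G
t=10: ready={A,B,F,G} → run G
t=11: ready={A,B,F} → run A
t=12: ready={A,B,F} → run A
t=13: ready={A,B,F} → run A
t=14: ready={A,B,F} → run A
t=15: ready={A,B,F} → run A
t=16: ready={B,F} → run B
t=17: ready={B,F} → run B
t=18: ready={F} → run F
t=19: ready={F} → run F
t=20: (idle)
t=21: (idle)
t=22: (idle)
t=23: (idle)
t=24: (idle)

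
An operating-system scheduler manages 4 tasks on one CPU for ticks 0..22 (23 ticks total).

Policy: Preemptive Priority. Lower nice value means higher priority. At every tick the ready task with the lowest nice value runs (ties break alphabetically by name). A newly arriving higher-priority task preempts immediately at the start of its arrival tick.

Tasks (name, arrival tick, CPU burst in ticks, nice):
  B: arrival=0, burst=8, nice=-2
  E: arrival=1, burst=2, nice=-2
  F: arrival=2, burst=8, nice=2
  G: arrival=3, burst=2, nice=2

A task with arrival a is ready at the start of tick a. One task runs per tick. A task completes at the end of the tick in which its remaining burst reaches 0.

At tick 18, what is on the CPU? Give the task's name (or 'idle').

t=0: ready={B} → run B
t=1: ready={B,E} → run B
t=2: ready={B,E,F} → run B
t=3: ready={B,E,F,G} → run B
t=4: ready={B,E,F,G} → run B
t=5: ready={B,E,F,G} → run B
t=6: ready={B,E,F,G} → run B
t=7: ready={B,E,F,G} → run B
t=8: ready={E,F,G} → run E
t=9: ready={E,F,G} → run E
t=10: ready={F,G} → run F
t=11: ready={F,G} → run F
t=12: ready={F,G} → run F
t=13: ready={F,G} → run F
t=14: ready={F,G} → run F
t=15: ready={F,G} → run F
t=16: ready={F,G} → run F
t=17: ready={F,G} → run F
t=18: ready={G} → run G
t=19: ready={G} → run G
t=20: (idle)
t=21: (idle)
t=22: (idle)

running at tick 18 = G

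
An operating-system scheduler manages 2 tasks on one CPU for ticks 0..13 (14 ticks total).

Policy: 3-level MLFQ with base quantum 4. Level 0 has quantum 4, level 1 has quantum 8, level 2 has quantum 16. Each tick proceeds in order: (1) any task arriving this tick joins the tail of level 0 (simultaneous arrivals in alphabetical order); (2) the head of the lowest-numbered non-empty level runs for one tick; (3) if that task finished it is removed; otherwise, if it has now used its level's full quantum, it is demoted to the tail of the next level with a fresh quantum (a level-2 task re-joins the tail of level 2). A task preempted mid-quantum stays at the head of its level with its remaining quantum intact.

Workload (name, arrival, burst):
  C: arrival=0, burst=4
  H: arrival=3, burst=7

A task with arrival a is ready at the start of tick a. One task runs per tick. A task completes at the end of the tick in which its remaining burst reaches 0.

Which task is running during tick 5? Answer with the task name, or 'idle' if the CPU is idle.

running at tick 5 = H

t=0: L0/L1/L2 = C/-/- → run C
t=1: L0/L1/L2 = C/-/- → run C
t=2: L0/L1/L2 = C/-/- → run C
t=3: L0/L1/L2 = CH/-/- → run C
t=4: L0/L1/L2 = H/-/- → run H
t=5: L0/L1/L2 = H/-/- → run H
t=6: L0/L1/L2 = H/-/- → run H
t=7: L0/L1/L2 = H/-/- → run H
t=8: L0/L1/L2 = -/H/- → run H
t=9: L0/L1/L2 = -/H/- → run H
t=10: L0/L1/L2 = -/H/- → run H
t=11: (idle)
t=12: (idle)
t=13: (idle)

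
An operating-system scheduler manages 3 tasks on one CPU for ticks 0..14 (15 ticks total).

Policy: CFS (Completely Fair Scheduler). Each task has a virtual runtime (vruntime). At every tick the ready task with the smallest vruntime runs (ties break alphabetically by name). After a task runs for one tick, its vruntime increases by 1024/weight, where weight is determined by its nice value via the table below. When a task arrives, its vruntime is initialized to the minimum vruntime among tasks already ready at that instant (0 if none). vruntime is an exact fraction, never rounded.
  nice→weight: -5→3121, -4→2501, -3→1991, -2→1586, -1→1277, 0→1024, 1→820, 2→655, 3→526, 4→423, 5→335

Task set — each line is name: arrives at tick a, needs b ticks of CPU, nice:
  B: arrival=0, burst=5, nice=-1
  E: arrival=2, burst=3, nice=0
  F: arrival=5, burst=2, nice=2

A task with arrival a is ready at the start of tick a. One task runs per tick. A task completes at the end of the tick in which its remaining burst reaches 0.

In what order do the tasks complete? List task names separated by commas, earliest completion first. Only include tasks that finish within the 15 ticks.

completion order = B, E, F

t=0: vr[B=0] → run B
t=1: vr[B=1024/1277] → run B
t=2: vr[B=2048/1277 E=2048/1277] → run B
t=3: vr[B=3072/1277 E=2048/1277] → run E
t=4: vr[B=3072/1277 E=3325/1277] → run B
t=5: vr[B=4096/1277 E=3325/1277 F=3325/1277] → run E
t=6: vr[B=4096/1277 E=4602/1277 F=3325/1277] → run F
t=7: vr[B=4096/1277 E=4602/1277 F=3485523/836435] → run B
t=8: vr[E=4602/1277 F=3485523/836435] → run E
t=9: vr[F=3485523/836435] → run F
t=10: (idle)
t=11: (idle)
t=12: (idle)
t=13: (idle)
t=14: (idle)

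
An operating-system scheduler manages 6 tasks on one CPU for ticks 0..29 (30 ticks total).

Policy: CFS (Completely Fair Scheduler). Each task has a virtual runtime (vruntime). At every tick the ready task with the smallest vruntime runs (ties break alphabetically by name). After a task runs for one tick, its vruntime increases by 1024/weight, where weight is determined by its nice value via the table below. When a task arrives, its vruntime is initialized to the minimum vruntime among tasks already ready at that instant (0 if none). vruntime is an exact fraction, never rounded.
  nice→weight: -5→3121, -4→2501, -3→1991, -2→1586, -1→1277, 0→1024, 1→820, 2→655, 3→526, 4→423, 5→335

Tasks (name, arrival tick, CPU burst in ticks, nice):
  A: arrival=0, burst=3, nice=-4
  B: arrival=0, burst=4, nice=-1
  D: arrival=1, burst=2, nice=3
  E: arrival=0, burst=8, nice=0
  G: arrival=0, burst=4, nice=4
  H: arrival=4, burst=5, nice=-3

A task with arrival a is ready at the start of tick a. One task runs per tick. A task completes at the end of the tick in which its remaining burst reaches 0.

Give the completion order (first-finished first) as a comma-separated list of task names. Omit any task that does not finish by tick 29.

t=0: vr[A=0 B=0 E=0 G=0] → run A
t=1: vr[A=1024/2501 B=0 D=0 E=0 G=0] → run B
t=2: vr[A=1024/2501 B=1024/1277 D=0 E=0 G=0] → run D
t=3: vr[A=1024/2501 B=1024/1277 D=512/263 E=0 G=0] → run E
t=4: vr[A=1024/2501 B=1024/1277 D=512/263 E=1 G=0 H=0] → run G
t=5: vr[A=1024/2501 B=1024/1277 D=512/263 E=1 G=1024/423 H=0] → run H
t=6: vr[A=1024/2501 B=1024/1277 D=512/263 E=1 G=1024/423 H=1024/1991] → run A
t=7: vr[A=2048/2501 B=1024/1277 D=512/263 E=1 G=1024/423 H=1024/1991] → run H
t=8: vr[A=2048/2501 B=1024/1277 D=512/263 E=1 G=1024/423 H=2048/1991] → run B
t=9: vr[A=2048/2501 B=2048/1277 D=512/263 E=1 G=1024/423 H=2048/1991] → run A
t=10: vr[B=2048/1277 D=512/263 E=1 G=1024/423 H=2048/1991] → run E
t=11: vr[B=2048/1277 D=512/263 E=2 G=1024/423 H=2048/1991] → run H
t=12: vr[B=2048/1277 D=512/263 E=2 G=1024/423 H=3072/1991] → run H
t=13: vr[B=2048/1277 D=512/263 E=2 G=1024/423 H=4096/1991] → run B
t=14: vr[B=3072/1277 D=512/263 E=2 G=1024/423 H=4096/1991] → run D
t=15: vr[B=3072/1277 E=2 G=1024/423 H=4096/1991] → run E
t=16: vr[B=3072/1277 E=3 G=1024/423 H=4096/1991] → run H
t=17: vr[B=3072/1277 E=3 G=1024/423] → run B
t=18: vr[E=3 G=1024/423] → run G
t=19: vr[E=3 G=2048/423] → run E
t=20: vr[E=4 G=2048/423] → run E
t=21: vr[E=5 G=2048/423] → run G
t=22: vr[E=5 G=1024/141] → run E
t=23: vr[E=6 G=1024/141] → run E
t=24: vr[E=7 G=1024/141] → run E
t=25: vr[G=1024/141] → run G
t=26: (idle)
t=27: (idle)
t=28: (idle)
t=29: (idle)

completion order = A, D, H, B, E, G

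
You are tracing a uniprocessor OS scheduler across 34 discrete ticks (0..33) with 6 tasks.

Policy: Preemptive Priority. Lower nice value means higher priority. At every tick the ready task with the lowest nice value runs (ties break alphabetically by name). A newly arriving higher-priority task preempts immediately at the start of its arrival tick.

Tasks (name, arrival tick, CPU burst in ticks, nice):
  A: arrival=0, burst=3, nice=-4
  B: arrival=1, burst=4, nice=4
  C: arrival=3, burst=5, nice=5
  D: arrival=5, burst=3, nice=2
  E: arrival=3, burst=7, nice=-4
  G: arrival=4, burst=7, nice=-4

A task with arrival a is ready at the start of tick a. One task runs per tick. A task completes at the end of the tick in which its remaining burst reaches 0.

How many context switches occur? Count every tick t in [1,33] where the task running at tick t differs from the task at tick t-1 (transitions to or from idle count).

context switches = 6

t=0: ready={A} → run A
t=1: ready={A,B} → run A
t=2: ready={A,B} → run A
t=3: ready={B,C,E} → run E
t=4: ready={B,C,E,G} → run E
t=5: ready={B,C,D,E,G} → run E
t=6: ready={B,C,D,E,G} → run E
t=7: ready={B,C,D,E,G} → run E
t=8: ready={B,C,D,E,G} → run E
t=9: ready={B,C,D,E,G} → run E
t=10: ready={B,C,D,G} → run G
t=11: ready={B,C,D,G} → run G
t=12: ready={B,C,D,G} → run G
t=13: ready={B,C,D,G} → run G
t=14: ready={B,C,D,G} → run G
t=15: ready={B,C,D,G} → run G
t=16: ready={B,C,D,G} → run G
t=17: ready={B,C,D} → run D
t=18: ready={B,C,D} → run D
t=19: ready={B,C,D} → run D
t=20: ready={B,C} → run B
t=21: ready={B,C} → run B
t=22: ready={B,C} → run B
t=23: ready={B,C} → run B
t=24: ready={C} → run C
t=25: ready={C} → run C
t=26: ready={C} → run C
t=27: ready={C} → run C
t=28: ready={C} → run C
t=29: (idle)
t=30: (idle)
t=31: (idle)
t=32: (idle)
t=33: (idle)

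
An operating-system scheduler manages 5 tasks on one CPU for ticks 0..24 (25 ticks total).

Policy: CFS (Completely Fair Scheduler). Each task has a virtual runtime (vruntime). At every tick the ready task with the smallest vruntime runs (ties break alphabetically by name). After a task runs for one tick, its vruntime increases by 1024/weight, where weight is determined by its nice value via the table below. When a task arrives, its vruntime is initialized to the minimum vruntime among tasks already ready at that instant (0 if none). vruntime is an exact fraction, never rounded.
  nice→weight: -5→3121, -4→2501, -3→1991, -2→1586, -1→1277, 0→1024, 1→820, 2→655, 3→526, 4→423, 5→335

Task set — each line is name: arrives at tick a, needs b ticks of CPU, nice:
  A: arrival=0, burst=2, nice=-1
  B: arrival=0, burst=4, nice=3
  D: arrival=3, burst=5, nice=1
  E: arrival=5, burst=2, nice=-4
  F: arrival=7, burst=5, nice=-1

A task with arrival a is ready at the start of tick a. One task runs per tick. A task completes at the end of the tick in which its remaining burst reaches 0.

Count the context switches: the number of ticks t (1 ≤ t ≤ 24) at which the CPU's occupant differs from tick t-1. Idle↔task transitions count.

t=0: vr[A=0 B=0] → run A
t=1: vr[A=1024/1277 B=0] → run B
t=2: vr[A=1024/1277 B=512/263] → run A
t=3: vr[B=512/263 D=512/263] → run B
t=4: vr[B=1024/263 D=512/263] → run D
t=5: vr[B=1024/263 D=172288/53915 E=172288/53915] → run D
t=6: vr[B=1024/263 D=239616/53915 E=172288/53915] → run E
t=7: vr[B=1024/263 D=239616/53915 E=11856128/3288815 F=11856128/3288815] → run E
t=8: vr[B=1024/263 D=239616/53915 F=11856128/3288815] → run F
t=9: vr[B=1024/263 D=239616/53915 F=18508022016/4199816755] → run B
t=10: vr[B=1536/263 D=239616/53915 F=18508022016/4199816755] → run F
t=11: vr[B=1536/263 D=239616/53915 F=21875768576/4199816755] → run D
t=12: vr[B=1536/263 D=306944/53915 F=21875768576/4199816755] → run F
t=13: vr[B=1536/263 D=306944/53915 F=25243515136/4199816755] → run D
t=14: vr[B=1536/263 D=374272/53915 F=25243515136/4199816755] → run B
t=15: vr[D=374272/53915 F=25243515136/4199816755] → run F
t=16: vr[D=374272/53915 F=28611261696/4199816755] → run F
t=17: vr[D=374272/53915] → run D
t=18: (idle)
t=19: (idle)
t=20: (idle)
t=21: (idle)
t=22: (idle)
t=23: (idle)
t=24: (idle)

context switches = 15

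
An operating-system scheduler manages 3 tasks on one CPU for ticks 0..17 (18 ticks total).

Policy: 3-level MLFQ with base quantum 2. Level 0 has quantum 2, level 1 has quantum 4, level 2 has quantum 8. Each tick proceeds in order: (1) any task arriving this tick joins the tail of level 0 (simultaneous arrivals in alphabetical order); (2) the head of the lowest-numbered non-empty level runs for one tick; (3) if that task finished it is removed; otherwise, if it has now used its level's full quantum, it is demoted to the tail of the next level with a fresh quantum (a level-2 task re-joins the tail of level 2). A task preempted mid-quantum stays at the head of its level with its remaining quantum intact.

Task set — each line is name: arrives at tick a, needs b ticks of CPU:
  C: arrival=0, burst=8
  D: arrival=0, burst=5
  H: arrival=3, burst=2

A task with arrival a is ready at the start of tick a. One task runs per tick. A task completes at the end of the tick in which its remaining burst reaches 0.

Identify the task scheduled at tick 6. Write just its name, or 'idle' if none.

running at tick 6 = C

t=0: L0/L1/L2 = CD/-/- → run C
t=1: L0/L1/L2 = CD/-/- → run C
t=2: L0/L1/L2 = D/C/- → run D
t=3: L0/L1/L2 = DH/C/- → run D
t=4: L0/L1/L2 = H/CD/- → run H
t=5: L0/L1/L2 = H/CD/- → run H
t=6: L0/L1/L2 = -/CD/- → run C
t=7: L0/L1/L2 = -/CD/- → run C
t=8: L0/L1/L2 = -/CD/- → run C
t=9: L0/L1/L2 = -/CD/- → run C
t=10: L0/L1/L2 = -/D/C → run D
t=11: L0/L1/L2 = -/D/C → run D
t=12: L0/L1/L2 = -/D/C → run D
t=13: L0/L1/L2 = -/-/C → run C
t=14: L0/L1/L2 = -/-/C → run C
t=15: (idle)
t=16: (idle)
t=17: (idle)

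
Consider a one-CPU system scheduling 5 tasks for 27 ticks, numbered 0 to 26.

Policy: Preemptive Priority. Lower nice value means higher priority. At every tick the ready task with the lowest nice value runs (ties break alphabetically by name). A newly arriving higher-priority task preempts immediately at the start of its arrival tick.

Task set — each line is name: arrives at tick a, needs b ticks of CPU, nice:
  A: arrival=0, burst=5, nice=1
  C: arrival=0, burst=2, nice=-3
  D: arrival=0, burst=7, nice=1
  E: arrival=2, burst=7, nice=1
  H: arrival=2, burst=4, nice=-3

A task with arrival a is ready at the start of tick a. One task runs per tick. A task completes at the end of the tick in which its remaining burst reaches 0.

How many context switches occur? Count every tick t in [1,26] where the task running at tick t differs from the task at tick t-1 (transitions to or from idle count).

t=0: ready={A,C,D} → run C
t=1: ready={A,C,D} → run C
t=2: ready={A,D,E,H} → run H
t=3: ready={A,D,E,H} → run H
t=4: ready={A,D,E,H} → run H
t=5: ready={A,D,E,H} → run H
t=6: ready={A,D,E} → run A
t=7: ready={A,D,E} → run A
t=8: ready={A,D,E} → run A
t=9: ready={A,D,E} → run A
t=10: ready={A,D,E} → run A
t=11: ready={D,E} → run D
t=12: ready={D,E} → run D
t=13: ready={D,E} → run D
t=14: ready={D,E} → run D
t=15: ready={D,E} → run D
t=16: ready={D,E} → run D
t=17: ready={D,E} → run D
t=18: ready={E} → run E
t=19: ready={E} → run E
t=20: ready={E} → run E
t=21: ready={E} → run E
t=22: ready={E} → run E
t=23: ready={E} → run E
t=24: ready={E} → run E
t=25: (idle)
t=26: (idle)

context switches = 5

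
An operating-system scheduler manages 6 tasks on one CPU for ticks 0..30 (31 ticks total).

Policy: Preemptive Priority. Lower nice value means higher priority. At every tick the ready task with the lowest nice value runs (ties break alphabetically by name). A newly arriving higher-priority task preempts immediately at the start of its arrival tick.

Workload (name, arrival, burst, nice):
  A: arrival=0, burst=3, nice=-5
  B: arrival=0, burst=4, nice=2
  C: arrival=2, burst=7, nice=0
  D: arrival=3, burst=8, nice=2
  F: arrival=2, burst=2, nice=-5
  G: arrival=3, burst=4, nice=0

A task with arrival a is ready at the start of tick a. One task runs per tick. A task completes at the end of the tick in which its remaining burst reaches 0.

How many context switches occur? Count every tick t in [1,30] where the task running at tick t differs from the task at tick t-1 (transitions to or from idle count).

t=0: ready={A,B} → run A
t=1: ready={A,B} → run A
t=2: ready={A,B,C,F} → run A
t=3: ready={B,C,D,F,G} → run F
t=4: ready={B,C,D,F,G} → run F
t=5: ready={B,C,D,G} → run C
t=6: ready={B,C,D,G} → run C
t=7: ready={B,C,D,G} → run C
t=8: ready={B,C,D,G} → run C
t=9: ready={B,C,D,G} → run C
t=10: ready={B,C,D,G} → run C
t=11: ready={B,C,D,G} → run C
t=12: ready={B,D,G} → run G
t=13: ready={B,D,G} → run G
t=14: ready={B,D,G} → run G
t=15: ready={B,D,G} → run G
t=16: ready={B,D} → run B
t=17: ready={B,D} → run B
t=18: ready={B,D} → run B
t=19: ready={B,D} → run B
t=20: ready={D} → run D
t=21: ready={D} → run D
t=22: ready={D} → run D
t=23: ready={D} → run D
t=24: ready={D} → run D
t=25: ready={D} → run D
t=26: ready={D} → run D
t=27: ready={D} → run D
t=28: (idle)
t=29: (idle)
t=30: (idle)

context switches = 6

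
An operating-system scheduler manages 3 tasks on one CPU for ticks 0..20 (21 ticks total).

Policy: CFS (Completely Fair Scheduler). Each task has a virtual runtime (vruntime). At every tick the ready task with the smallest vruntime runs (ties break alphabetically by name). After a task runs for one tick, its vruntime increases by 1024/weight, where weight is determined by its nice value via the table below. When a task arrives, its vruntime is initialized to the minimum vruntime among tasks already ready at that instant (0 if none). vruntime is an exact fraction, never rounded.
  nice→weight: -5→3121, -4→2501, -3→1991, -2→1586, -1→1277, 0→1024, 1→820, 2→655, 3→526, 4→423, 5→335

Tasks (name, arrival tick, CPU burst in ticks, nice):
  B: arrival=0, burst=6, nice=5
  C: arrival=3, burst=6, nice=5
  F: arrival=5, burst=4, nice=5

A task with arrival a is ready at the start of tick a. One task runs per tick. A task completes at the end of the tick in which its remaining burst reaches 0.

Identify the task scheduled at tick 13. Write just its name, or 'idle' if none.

t=0: vr[B=0] → run B
t=1: vr[B=1024/335] → run B
t=2: vr[B=2048/335] → run B
t=3: vr[B=3072/335 C=3072/335] → run B
t=4: vr[B=4096/335 C=3072/335] → run C
t=5: vr[B=4096/335 C=4096/335 F=4096/335] → run B
t=6: vr[B=1024/67 C=4096/335 F=4096/335] → run C
t=7: vr[B=1024/67 C=1024/67 F=4096/335] → run F
t=8: vr[B=1024/67 C=1024/67 F=1024/67] → run B
t=9: vr[C=1024/67 F=1024/67] → run C
t=10: vr[C=6144/335 F=1024/67] → run F
t=11: vr[C=6144/335 F=6144/335] → run C
t=12: vr[C=7168/335 F=6144/335] → run F
t=13: vr[C=7168/335 F=7168/335] → run C
t=14: vr[C=8192/335 F=7168/335] → run F
t=15: vr[C=8192/335] → run C
t=16: (idle)
t=17: (idle)
t=18: (idle)
t=19: (idle)
t=20: (idle)

running at tick 13 = C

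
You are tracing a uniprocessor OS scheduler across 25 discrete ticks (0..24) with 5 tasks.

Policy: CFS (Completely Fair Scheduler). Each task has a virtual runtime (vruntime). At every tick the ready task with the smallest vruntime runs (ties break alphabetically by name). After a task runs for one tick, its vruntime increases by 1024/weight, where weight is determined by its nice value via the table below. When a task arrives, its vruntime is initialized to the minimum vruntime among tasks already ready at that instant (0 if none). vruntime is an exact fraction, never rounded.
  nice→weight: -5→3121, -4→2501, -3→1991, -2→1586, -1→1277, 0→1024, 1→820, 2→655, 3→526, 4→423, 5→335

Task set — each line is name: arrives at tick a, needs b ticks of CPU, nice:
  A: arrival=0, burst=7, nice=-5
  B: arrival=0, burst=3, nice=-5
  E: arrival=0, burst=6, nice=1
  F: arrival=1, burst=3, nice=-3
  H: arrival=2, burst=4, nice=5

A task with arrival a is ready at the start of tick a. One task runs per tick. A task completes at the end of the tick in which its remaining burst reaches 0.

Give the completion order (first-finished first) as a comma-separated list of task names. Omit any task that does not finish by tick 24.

t=0: vr[A=0 B=0 E=0] → run A
t=1: vr[A=1024/3121 B=0 E=0 F=0] → run B
t=2: vr[A=1024/3121 B=1024/3121 E=0 F=0 H=0] → run E
t=3: vr[A=1024/3121 B=1024/3121 E=256/205 F=0 H=0] → run F
t=4: vr[A=1024/3121 B=1024/3121 E=256/205 F=1024/1991 H=0] → run H
t=5: vr[A=1024/3121 B=1024/3121 E=256/205 F=1024/1991 H=1024/335] → run A
t=6: vr[A=2048/3121 B=1024/3121 E=256/205 F=1024/1991 H=1024/335] → run B
t=7: vr[A=2048/3121 B=2048/3121 E=256/205 F=1024/1991 H=1024/335] → run F
t=8: vr[A=2048/3121 B=2048/3121 E=256/205 F=2048/1991 H=1024/335] → run A
t=9: vr[A=3072/3121 B=2048/3121 E=256/205 F=2048/1991 H=1024/335] → run B
t=10: vr[A=3072/3121 E=256/205 F=2048/1991 H=1024/335] → run A
t=11: vr[A=4096/3121 E=256/205 F=2048/1991 H=1024/335] → run F
t=12: vr[A=4096/3121 E=256/205 H=1024/335] → run E
t=13: vr[A=4096/3121 E=512/205 H=1024/335] → run A
t=14: vr[A=5120/3121 E=512/205 H=1024/335] → run A
t=15: vr[A=6144/3121 E=512/205 H=1024/335] → run A
t=16: vr[E=512/205 H=1024/335] → run E
t=17: vr[E=768/205 H=1024/335] → run H
t=18: vr[E=768/205 H=2048/335] → run E
t=19: vr[E=1024/205 H=2048/335] → run E
t=20: vr[E=256/41 H=2048/335] → run H
t=21: vr[E=256/41 H=3072/335] → run E
t=22: vr[H=3072/335] → run H
t=23: (idle)
t=24: (idle)

completion order = B, F, A, E, H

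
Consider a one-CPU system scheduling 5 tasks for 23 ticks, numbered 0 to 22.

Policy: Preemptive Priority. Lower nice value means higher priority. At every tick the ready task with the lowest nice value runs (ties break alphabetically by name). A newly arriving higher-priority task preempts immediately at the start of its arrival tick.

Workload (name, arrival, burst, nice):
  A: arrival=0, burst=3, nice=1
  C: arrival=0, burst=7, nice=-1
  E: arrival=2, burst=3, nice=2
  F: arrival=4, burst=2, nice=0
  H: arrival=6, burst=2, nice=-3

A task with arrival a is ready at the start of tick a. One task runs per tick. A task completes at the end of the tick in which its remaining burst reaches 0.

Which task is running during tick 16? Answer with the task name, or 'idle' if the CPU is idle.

running at tick 16 = E

t=0: ready={A,C} → run C
t=1: ready={A,C} → run C
t=2: ready={A,C,E} → run C
t=3: ready={A,C,E} → run C
t=4: ready={A,C,E,F} → run C
t=5: ready={A,C,E,F} → run C
t=6: ready={A,C,E,F,H} → run H
t=7: ready={A,C,E,F,H} → run H
t=8: ready={A,C,E,F} → run C
t=9: ready={A,E,F} → run F
t=10: ready={A,E,F} → run F
t=11: ready={A,E} → run A
t=12: ready={A,E} → run A
t=13: ready={A,E} → run A
t=14: ready={E} → run E
t=15: ready={E} → run E
t=16: ready={E} → run E
t=17: (idle)
t=18: (idle)
t=19: (idle)
t=20: (idle)
t=21: (idle)
t=22: (idle)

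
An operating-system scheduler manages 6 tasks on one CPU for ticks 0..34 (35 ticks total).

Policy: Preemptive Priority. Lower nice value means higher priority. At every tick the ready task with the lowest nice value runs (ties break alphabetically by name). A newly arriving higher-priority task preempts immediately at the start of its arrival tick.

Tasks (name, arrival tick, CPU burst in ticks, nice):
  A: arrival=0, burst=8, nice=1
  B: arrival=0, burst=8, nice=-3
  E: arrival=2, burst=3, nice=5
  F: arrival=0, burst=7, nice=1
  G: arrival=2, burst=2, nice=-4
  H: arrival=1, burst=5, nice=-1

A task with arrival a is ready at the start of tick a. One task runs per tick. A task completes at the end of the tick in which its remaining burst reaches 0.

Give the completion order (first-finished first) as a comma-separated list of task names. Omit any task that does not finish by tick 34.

t=0: ready={A,B,F} → run B
t=1: ready={A,B,F,H} → run B
t=2: ready={A,B,E,F,G,H} → run G
t=3: ready={A,B,E,F,G,H} → run G
t=4: ready={A,B,E,F,H} → run B
t=5: ready={A,B,E,F,H} → run B
t=6: ready={A,B,E,F,H} → run B
t=7: ready={A,B,E,F,H} → run B
t=8: ready={A,B,E,F,H} → run B
t=9: ready={A,B,E,F,H} → run B
t=10: ready={A,E,F,H} → run H
t=11: ready={A,E,F,H} → run H
t=12: ready={A,E,F,H} → run H
t=13: ready={A,E,F,H} → run H
t=14: ready={A,E,F,H} → run H
t=15: ready={A,E,F} → run A
t=16: ready={A,E,F} → run A
t=17: ready={A,E,F} → run A
t=18: ready={A,E,F} → run A
t=19: ready={A,E,F} → run A
t=20: ready={A,E,F} → run A
t=21: ready={A,E,F} → run A
t=22: ready={A,E,F} → run A
t=23: ready={E,F} → run F
t=24: ready={E,F} → run F
t=25: ready={E,F} → run F
t=26: ready={E,F} → run F
t=27: ready={E,F} → run F
t=28: ready={E,F} → run F
t=29: ready={E,F} → run F
t=30: ready={E} → run E
t=31: ready={E} → run E
t=32: ready={E} → run E
t=33: (idle)
t=34: (idle)

completion order = G, B, H, A, F, E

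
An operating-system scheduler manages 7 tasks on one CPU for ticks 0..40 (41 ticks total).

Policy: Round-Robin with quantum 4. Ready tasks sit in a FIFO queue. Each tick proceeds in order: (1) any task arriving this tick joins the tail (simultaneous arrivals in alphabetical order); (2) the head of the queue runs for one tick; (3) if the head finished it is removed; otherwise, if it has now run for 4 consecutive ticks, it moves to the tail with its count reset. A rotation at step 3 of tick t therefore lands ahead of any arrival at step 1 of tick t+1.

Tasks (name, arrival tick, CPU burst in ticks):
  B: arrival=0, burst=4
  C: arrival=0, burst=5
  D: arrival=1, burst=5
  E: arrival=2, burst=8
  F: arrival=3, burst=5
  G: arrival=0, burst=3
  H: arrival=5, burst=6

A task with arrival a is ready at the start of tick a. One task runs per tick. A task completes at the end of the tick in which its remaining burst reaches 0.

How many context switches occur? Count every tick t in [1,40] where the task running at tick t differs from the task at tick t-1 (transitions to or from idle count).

t=0: queue=[B,C,G] q_used=0 → run B
t=1: queue=[B,C,G,D] q_used=1 → run B
t=2: queue=[B,C,G,D,E] q_used=2 → run B
t=3: queue=[B,C,G,D,E,F] q_used=3 → run B
t=4: queue=[C,G,D,E,F] q_used=0 → run C
t=5: queue=[C,G,D,E,F,H] q_used=1 → run C
t=6: queue=[C,G,D,E,F,H] q_used=2 → run C
t=7: queue=[C,G,D,E,F,H] q_used=3 → run C
t=8: queue=[G,D,E,F,H,C] q_used=0 → run G
t=9: queue=[G,D,E,F,H,C] q_used=1 → run G
t=10: queue=[G,D,E,F,H,C] q_used=2 → run G
t=11: queue=[D,E,F,H,C] q_used=0 → run D
t=12: queue=[D,E,F,H,C] q_used=1 → run D
t=13: queue=[D,E,F,H,C] q_used=2 → run D
t=14: queue=[D,E,F,H,C] q_used=3 → run D
t=15: queue=[E,F,H,C,D] q_used=0 → run E
t=16: queue=[E,F,H,C,D] q_used=1 → run E
t=17: queue=[E,F,H,C,D] q_used=2 → run E
t=18: queue=[E,F,H,C,D] q_used=3 → run E
t=19: queue=[F,H,C,D,E] q_used=0 → run F
t=20: queue=[F,H,C,D,E] q_used=1 → run F
t=21: queue=[F,H,C,D,E] q_used=2 → run F
t=22: queue=[F,H,C,D,E] q_used=3 → run F
t=23: queue=[H,C,D,E,F] q_used=0 → run H
t=24: queue=[H,C,D,E,F] q_used=1 → run H
t=25: queue=[H,C,D,E,F] q_used=2 → run H
t=26: queue=[H,C,D,E,F] q_used=3 → run H
t=27: queue=[C,D,E,F,H] q_used=0 → run C
t=28: queue=[D,E,F,H] q_used=0 → run D
t=29: queue=[E,F,H] q_used=0 → run E
t=30: queue=[E,F,H] q_used=1 → run E
t=31: queue=[E,F,H] q_used=2 → run E
t=32: queue=[E,F,H] q_used=3 → run E
t=33: queue=[F,H] q_used=0 → run F
t=34: queue=[H] q_used=0 → run H
t=35: queue=[H] q_used=1 → run H
t=36: (idle)
t=37: (idle)
t=38: (idle)
t=39: (idle)
t=40: (idle)

context switches = 12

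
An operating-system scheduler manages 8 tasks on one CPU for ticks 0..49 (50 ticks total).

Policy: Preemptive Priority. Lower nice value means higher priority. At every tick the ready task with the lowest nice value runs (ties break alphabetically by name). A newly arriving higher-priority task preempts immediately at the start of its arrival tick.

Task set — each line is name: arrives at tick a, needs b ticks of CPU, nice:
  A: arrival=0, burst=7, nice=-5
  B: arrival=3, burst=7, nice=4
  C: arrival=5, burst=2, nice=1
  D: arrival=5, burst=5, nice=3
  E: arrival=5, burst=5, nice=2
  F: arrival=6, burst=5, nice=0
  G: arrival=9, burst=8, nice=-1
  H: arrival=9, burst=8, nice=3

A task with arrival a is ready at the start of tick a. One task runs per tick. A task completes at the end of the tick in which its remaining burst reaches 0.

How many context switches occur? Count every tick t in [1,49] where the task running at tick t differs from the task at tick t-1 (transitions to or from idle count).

t=0: ready={A} → run A
t=1: ready={A} → run A
t=2: ready={A} → run A
t=3: ready={A,B} → run A
t=4: ready={A,B} → run A
t=5: ready={A,B,C,D,E} → run A
t=6: ready={A,B,C,D,E,F} → run A
t=7: ready={B,C,D,E,F} → run F
t=8: ready={B,C,D,E,F} → run F
t=9: ready={B,C,D,E,F,G,H} → run G
t=10: ready={B,C,D,E,F,G,H} → run G
t=11: ready={B,C,D,E,F,G,H} → run G
t=12: ready={B,C,D,E,F,G,H} → run G
t=13: ready={B,C,D,E,F,G,H} → run G
t=14: ready={B,C,D,E,F,G,H} → run G
t=15: ready={B,C,D,E,F,G,H} → run G
t=16: ready={B,C,D,E,F,G,H} → run G
t=17: ready={B,C,D,E,F,H} → run F
t=18: ready={B,C,D,E,F,H} → run F
t=19: ready={B,C,D,E,F,H} → run F
t=20: ready={B,C,D,E,H} → run C
t=21: ready={B,C,D,E,H} → run C
t=22: ready={B,D,E,H} → run E
t=23: ready={B,D,E,H} → run E
t=24: ready={B,D,E,H} → run E
t=25: ready={B,D,E,H} → run E
t=26: ready={B,D,E,H} → run E
t=27: ready={B,D,H} → run D
t=28: ready={B,D,H} → run D
t=29: ready={B,D,H} → run D
t=30: ready={B,D,H} → run D
t=31: ready={B,D,H} → run D
t=32: ready={B,H} → run H
t=33: ready={B,H} → run H
t=34: ready={B,H} → run H
t=35: ready={B,H} → run H
t=36: ready={B,H} → run H
t=37: ready={B,H} → run H
t=38: ready={B,H} → run H
t=39: ready={B,H} → run H
t=40: ready={B} → run B
t=41: ready={B} → run B
t=42: ready={B} → run B
t=43: ready={B} → run B
t=44: ready={B} → run B
t=45: ready={B} → run B
t=46: ready={B} → run B
t=47: (idle)
t=48: (idle)
t=49: (idle)

context switches = 9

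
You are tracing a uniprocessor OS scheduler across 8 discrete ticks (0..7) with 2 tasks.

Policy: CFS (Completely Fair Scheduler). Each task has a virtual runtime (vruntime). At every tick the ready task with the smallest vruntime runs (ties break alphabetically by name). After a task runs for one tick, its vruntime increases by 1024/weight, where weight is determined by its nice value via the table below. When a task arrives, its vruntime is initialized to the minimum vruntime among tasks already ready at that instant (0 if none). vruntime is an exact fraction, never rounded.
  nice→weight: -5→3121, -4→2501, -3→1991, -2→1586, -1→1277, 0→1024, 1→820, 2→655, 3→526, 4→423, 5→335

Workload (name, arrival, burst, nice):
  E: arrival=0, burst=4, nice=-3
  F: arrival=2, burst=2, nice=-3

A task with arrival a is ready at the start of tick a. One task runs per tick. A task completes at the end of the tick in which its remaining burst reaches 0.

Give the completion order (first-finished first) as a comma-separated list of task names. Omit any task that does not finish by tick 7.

completion order = E, F

t=0: vr[E=0] → run E
t=1: vr[E=1024/1991] → run E
t=2: vr[E=2048/1991 F=2048/1991] → run E
t=3: vr[E=3072/1991 F=2048/1991] → run F
t=4: vr[E=3072/1991 F=3072/1991] → run E
t=5: vr[F=3072/1991] → run F
t=6: (idle)
t=7: (idle)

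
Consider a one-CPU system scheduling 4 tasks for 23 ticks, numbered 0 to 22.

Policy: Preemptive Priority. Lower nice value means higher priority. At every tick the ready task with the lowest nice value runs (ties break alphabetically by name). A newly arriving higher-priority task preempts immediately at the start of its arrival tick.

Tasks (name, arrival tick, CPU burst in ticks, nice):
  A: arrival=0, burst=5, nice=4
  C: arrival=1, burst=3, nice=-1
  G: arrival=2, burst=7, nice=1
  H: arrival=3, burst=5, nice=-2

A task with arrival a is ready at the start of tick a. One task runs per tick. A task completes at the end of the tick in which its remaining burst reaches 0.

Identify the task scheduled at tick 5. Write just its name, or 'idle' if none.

running at tick 5 = H

t=0: ready={A} → run A
t=1: ready={A,C} → run C
t=2: ready={A,C,G} → run C
t=3: ready={A,C,G,H} → run H
t=4: ready={A,C,G,H} → run H
t=5: ready={A,C,G,H} → run H
t=6: ready={A,C,G,H} → run H
t=7: ready={A,C,G,H} → run H
t=8: ready={A,C,G} → run C
t=9: ready={A,G} → run G
t=10: ready={A,G} → run G
t=11: ready={A,G} → run G
t=12: ready={A,G} → run G
t=13: ready={A,G} → run G
t=14: ready={A,G} → run G
t=15: ready={A,G} → run G
t=16: ready={A} → run A
t=17: ready={A} → run A
t=18: ready={A} → run A
t=19: ready={A} → run A
t=20: (idle)
t=21: (idle)
t=22: (idle)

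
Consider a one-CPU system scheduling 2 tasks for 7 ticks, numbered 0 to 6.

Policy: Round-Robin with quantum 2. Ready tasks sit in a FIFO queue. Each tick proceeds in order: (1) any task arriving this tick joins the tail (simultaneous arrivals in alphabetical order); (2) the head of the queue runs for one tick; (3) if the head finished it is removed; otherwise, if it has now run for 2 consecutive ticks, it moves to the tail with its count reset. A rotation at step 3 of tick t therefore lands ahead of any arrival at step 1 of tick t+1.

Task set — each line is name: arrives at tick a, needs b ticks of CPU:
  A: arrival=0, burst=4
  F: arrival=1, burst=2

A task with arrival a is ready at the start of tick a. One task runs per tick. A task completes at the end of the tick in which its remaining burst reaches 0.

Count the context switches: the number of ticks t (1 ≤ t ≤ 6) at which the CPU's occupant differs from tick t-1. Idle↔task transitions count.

context switches = 3

t=0: queue=[A] q_used=0 → run A
t=1: queue=[A,F] q_used=1 → run A
t=2: queue=[F,A] q_used=0 → run F
t=3: queue=[F,A] q_used=1 → run F
t=4: queue=[A] q_used=0 → run A
t=5: queue=[A] q_used=1 → run A
t=6: (idle)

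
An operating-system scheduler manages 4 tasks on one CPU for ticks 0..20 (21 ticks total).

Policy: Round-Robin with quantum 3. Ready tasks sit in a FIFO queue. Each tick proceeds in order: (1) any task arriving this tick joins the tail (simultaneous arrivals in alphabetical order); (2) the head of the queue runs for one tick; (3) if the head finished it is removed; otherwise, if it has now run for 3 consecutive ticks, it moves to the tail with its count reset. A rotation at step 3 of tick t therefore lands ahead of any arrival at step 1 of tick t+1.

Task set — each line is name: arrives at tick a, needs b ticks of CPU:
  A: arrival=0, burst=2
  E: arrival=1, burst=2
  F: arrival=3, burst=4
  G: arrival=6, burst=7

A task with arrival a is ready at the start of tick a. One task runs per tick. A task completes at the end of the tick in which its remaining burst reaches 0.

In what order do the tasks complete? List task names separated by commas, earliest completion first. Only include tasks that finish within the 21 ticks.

t=0: queue=[A] q_used=0 → run A
t=1: queue=[A,E] q_used=1 → run A
t=2: queue=[E] q_used=0 → run E
t=3: queue=[E,F] q_used=1 → run E
t=4: queue=[F] q_used=0 → run F
t=5: queue=[F] q_used=1 → run F
t=6: queue=[F,G] q_used=2 → run F
t=7: queue=[G,F] q_used=0 → run G
t=8: queue=[G,F] q_used=1 → run G
t=9: queue=[G,F] q_used=2 → run G
t=10: queue=[F,G] q_used=0 → run F
t=11: queue=[G] q_used=0 → run G
t=12: queue=[G] q_used=1 → run G
t=13: queue=[G] q_used=2 → run G
t=14: queue=[G] q_used=0 → run G
t=15: (idle)
t=16: (idle)
t=17: (idle)
t=18: (idle)
t=19: (idle)
t=20: (idle)

completion order = A, E, F, G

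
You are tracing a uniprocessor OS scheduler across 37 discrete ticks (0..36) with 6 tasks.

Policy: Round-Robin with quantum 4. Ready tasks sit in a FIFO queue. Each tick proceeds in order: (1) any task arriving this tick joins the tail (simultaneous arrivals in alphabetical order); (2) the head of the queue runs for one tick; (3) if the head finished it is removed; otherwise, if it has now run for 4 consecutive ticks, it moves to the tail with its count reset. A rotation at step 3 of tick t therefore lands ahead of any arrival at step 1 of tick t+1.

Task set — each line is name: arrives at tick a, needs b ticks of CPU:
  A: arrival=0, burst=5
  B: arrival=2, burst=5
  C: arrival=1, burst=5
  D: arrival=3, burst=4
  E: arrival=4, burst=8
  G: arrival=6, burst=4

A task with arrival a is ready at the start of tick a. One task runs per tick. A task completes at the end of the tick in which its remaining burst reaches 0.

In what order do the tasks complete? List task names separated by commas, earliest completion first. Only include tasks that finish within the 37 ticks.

t=0: queue=[A] q_used=0 → run A
t=1: queue=[A,C] q_used=1 → run A
t=2: queue=[A,C,B] q_used=2 → run A
t=3: queue=[A,C,B,D] q_used=3 → run A
t=4: queue=[C,B,D,A,E] q_used=0 → run C
t=5: queue=[C,B,D,A,E] q_used=1 → run C
t=6: queue=[C,B,D,A,E,G] q_used=2 → run C
t=7: queue=[C,B,D,A,E,G] q_used=3 → run C
t=8: queue=[B,D,A,E,G,C] q_used=0 → run B
t=9: queue=[B,D,A,E,G,C] q_used=1 → run B
t=10: queue=[B,D,A,E,G,C] q_used=2 → run B
t=11: queue=[B,D,A,E,G,C] q_used=3 → run B
t=12: queue=[D,A,E,G,C,B] q_used=0 → run D
t=13: queue=[D,A,E,G,C,B] q_used=1 → run D
t=14: queue=[D,A,E,G,C,B] q_used=2 → run D
t=15: queue=[D,A,E,G,C,B] q_used=3 → run D
t=16: queue=[A,E,G,C,B] q_used=0 → run A
t=17: queue=[E,G,C,B] q_used=0 → run E
t=18: queue=[E,G,C,B] q_used=1 → run E
t=19: queue=[E,G,C,B] q_used=2 → run E
t=20: queue=[E,G,C,B] q_used=3 → run E
t=21: queue=[G,C,B,E] q_used=0 → run G
t=22: queue=[G,C,B,E] q_used=1 → run G
t=23: queue=[G,C,B,E] q_used=2 → run G
t=24: queue=[G,C,B,E] q_used=3 → run G
t=25: queue=[C,B,E] q_used=0 → run C
t=26: queue=[B,E] q_used=0 → run B
t=27: queue=[E] q_used=0 → run E
t=28: queue=[E] q_used=1 → run E
t=29: queue=[E] q_used=2 → run E
t=30: queue=[E] q_used=3 → run E
t=31: (idle)
t=32: (idle)
t=33: (idle)
t=34: (idle)
t=35: (idle)
t=36: (idle)

completion order = D, A, G, C, B, E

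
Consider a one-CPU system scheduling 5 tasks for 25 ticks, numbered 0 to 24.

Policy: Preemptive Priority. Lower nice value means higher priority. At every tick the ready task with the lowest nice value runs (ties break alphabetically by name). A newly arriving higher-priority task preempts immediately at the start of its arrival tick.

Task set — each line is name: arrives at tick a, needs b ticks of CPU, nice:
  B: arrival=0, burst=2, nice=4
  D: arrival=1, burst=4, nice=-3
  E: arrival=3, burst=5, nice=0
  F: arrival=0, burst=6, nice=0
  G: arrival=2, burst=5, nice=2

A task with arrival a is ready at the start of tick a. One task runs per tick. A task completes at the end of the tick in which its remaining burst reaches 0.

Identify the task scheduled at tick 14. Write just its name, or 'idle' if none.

running at tick 14 = F

t=0: ready={B,F} → run F
t=1: ready={B,D,F} → run D
t=2: ready={B,D,F,G} → run D
t=3: ready={B,D,E,F,G} → run D
t=4: ready={B,D,E,F,G} → run D
t=5: ready={B,E,F,G} → run E
t=6: ready={B,E,F,G} → run E
t=7: ready={B,E,F,G} → run E
t=8: ready={B,E,F,G} → run E
t=9: ready={B,E,F,G} → run E
t=10: ready={B,F,G} → run F
t=11: ready={B,F,G} → run F
t=12: ready={B,F,G} → run F
t=13: ready={B,F,G} → run F
t=14: ready={B,F,G} → run F
t=15: ready={B,G} → run G
t=16: ready={B,G} → run G
t=17: ready={B,G} → run G
t=18: ready={B,G} → run G
t=19: ready={B,G} → run G
t=20: ready={B} → run B
t=21: ready={B} → run B
t=22: (idle)
t=23: (idle)
t=24: (idle)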